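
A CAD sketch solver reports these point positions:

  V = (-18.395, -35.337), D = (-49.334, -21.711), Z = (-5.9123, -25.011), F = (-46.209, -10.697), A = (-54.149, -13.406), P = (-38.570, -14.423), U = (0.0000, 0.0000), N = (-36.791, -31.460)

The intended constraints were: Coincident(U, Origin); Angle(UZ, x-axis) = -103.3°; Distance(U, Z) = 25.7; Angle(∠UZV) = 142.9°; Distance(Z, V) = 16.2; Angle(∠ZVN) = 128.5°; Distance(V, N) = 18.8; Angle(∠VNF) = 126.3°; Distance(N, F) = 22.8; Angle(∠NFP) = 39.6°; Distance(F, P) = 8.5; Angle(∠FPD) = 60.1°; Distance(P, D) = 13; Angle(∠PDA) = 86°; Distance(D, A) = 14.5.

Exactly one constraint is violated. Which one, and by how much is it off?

Distance(D, A) = 14.5 — off by 4.90.

U = (0.00, 0.00) ✓; UZ at -103.3° ✓; |UZ| = 25.70 ✓; ∠UZV = 142.9° ✓; |ZV| = 16.20 ✓; ∠ZVN = 128.5° ✓; |VN| = 18.80 ✓; ∠VNF = 126.3° ✓; |NF| = 22.80 ✓; ∠NFP = 39.60° ✓; |FP| = 8.499 ✓; ∠FPD = 60.10° ✓; |PD| = 13.00 ✓; ∠PDA = 86.00° ✓; |DA| = 9.600 ✗.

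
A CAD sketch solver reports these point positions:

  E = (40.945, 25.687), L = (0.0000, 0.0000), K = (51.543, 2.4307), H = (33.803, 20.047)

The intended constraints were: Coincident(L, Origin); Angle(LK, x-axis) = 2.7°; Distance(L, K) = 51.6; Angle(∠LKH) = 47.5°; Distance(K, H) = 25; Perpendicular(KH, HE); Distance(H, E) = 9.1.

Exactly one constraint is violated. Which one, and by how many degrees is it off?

Perpendicular(KH, HE) — off by 6.90°.

L = (0.00, 0.00) ✓; LK at 2.700° ✓; |LK| = 51.60 ✓; ∠LKH = 47.50° ✓; |KH| = 25.00 ✓; ∠(KH, HE) = 96.90° ✗; |HE| = 9.100 ✓.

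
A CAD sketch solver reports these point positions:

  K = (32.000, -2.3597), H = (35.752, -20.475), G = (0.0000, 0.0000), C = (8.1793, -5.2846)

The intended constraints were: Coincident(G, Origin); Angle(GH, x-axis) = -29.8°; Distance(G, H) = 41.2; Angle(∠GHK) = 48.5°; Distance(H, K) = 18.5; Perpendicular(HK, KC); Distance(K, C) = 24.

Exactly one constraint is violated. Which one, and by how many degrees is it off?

Perpendicular(HK, KC) — off by 4.70°.

G = (0.00, 0.00) ✓; GH at -29.80° ✓; |GH| = 41.20 ✓; ∠GHK = 48.50° ✓; |HK| = 18.50 ✓; ∠(HK, KC) = 85.30° ✗; |KC| = 24.00 ✓.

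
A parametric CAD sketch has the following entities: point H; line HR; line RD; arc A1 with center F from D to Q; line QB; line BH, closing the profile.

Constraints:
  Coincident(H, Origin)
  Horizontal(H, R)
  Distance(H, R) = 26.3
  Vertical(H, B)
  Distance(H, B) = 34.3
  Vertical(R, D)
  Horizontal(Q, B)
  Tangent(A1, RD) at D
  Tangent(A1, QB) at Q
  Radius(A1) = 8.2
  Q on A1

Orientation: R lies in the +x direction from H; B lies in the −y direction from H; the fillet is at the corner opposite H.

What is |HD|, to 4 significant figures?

37.05

H is at the origin; HR is horizontal with |HR| = 26.3 and R on the +x side, so R = (26.30, 0.000). H and B share the same x with |HB| = 34.3 and B on the −y side, so B = (0.000, -34.30). The virtual corner opposite H is at (26.30, -34.30). Since A1 is tangent to RD there, FD ⟂ RD and since A1 is tangent to QB there, FQ ⟂ QB, with radius 8.2, so the center F sits 8.2 in from both sides at F = (18.10, -26.10). That places the tangent points at D = (26.30, -26.10) on RD and Q = (18.10, -34.30) on QB. Then |HD| = |D − H| = 37.05.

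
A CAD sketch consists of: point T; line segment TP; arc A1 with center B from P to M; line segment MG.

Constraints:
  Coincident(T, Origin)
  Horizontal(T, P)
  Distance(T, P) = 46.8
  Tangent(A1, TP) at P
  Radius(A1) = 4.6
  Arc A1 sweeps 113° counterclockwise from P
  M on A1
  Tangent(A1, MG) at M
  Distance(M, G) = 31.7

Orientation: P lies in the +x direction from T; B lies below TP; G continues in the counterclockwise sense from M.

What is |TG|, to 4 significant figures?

65.46

On A1, P sits at bearing 90° from B; a 113° counterclockwise sweep puts M at bearing 203°, so M = B + 4.6·(cos 203°, sin 203°) = (42.57, -6.397). Since A1 is tangent to MG there, BM ⟂ MG, so MG runs along (−sin 203°, cos 203°); with |MG| = 31.7, G = (54.95, -35.58). Then |TG| = |G − T| = 65.46.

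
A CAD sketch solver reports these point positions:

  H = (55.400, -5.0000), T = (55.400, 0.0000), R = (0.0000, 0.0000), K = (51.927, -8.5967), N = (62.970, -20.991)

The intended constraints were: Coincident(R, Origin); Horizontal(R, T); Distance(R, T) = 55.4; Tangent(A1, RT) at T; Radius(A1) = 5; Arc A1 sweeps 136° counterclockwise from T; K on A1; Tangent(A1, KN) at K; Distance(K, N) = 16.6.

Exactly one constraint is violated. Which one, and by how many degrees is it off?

Tangent(A1, KN) at K — off by 4.30°.

R = (0.00, 0.00) ✓; R.y = 0.00, T.y = 0.00 ✓; |RT| = 55.40 ✓; ∠(HT, TR) = 90.00° ✓; |HT| = 5.000 ✓; bearing(H→K) − bearing(H→T) = 136.0° ✓; |HK| = 5.000 ✓; ∠(HK, KN) = 94.30° ✗; |KN| = 16.60 ✓.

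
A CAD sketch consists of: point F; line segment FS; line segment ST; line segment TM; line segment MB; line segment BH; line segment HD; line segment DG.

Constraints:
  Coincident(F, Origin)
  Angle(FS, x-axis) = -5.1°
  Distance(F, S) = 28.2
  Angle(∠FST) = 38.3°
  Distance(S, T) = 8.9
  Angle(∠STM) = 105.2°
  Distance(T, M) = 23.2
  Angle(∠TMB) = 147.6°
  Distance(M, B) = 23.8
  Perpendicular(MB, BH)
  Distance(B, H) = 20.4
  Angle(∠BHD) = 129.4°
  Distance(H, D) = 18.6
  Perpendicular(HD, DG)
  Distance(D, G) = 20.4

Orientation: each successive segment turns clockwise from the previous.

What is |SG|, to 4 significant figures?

14.17

F is at the origin; FS runs at -5.1° with length 28.2, so S = (28.09, -2.507). ∠FST = 38.3° gives ST at -146.8° from the x-axis; with |ST| = 8.9, T = (20.64, -7.380). ∠STM = 105.2° gives TM at 138.4° from the x-axis; with |TM| = 23.2, M = (3.292, 8.023). ∠TMB = 147.6° gives MB at 106.0° from the x-axis; with |MB| = 23.8, B = (-3.268, 30.90). MB ⟂ BH, so BH runs at 16.00°; with |BH| = 20.4, H = (16.34, 36.52). ∠BHD = 129.4° gives HD at -34.60° from the x-axis; with |HD| = 18.6, D = (31.65, 25.96). The perpendicularity gives DG at right angles to HD, so DG runs at -124.6°; with |DG| = 20.4, G = (20.07, 9.170). Then |SG| = |G − S| = 14.17.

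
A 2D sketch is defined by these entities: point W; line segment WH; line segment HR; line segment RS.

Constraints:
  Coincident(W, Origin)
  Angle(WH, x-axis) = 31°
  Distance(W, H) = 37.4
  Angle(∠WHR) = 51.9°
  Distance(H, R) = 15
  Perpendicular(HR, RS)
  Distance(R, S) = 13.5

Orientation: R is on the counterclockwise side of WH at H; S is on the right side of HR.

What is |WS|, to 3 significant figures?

43.7

W is at the origin; WH runs at 31.0° with length 37.4, so H = 37.4·(cos 31.0°, sin 31.0°) = (32.1, 19.3). ∠WHR = 51.9°, so HR runs at 31.0° + (180° − 51.9°) = 159° from the x-axis; with |HR| = 15.0, R = H + 15.0·(cos 159°, sin 159°) = (18.0, 24.6). HR ⟂ RS; with |RS| = 13.5 on the right of HR, S = R + 13.5·(0.357, 0.934) = (22.9, 37.2). Then |WS| = |S − W| = 43.7.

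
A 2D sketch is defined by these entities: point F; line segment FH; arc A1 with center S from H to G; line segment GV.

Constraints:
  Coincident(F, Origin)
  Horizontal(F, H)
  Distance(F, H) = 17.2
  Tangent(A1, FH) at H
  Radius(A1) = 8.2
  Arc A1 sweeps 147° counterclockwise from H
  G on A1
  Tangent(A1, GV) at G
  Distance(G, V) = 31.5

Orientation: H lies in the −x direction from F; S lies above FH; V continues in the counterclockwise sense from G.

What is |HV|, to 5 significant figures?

38.998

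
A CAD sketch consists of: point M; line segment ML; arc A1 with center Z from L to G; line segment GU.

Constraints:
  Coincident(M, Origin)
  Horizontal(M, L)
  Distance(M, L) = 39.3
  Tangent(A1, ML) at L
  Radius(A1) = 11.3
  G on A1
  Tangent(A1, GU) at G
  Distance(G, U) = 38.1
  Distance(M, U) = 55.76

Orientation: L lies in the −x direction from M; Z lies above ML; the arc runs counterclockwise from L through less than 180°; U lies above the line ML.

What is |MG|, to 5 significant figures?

30.053

Checks: |ZG| = 11.30 ✓; ∠(ZG, GU) = 90.00° ✓; |GU| = 38.10 ✓; |MU| = 55.76 ✓.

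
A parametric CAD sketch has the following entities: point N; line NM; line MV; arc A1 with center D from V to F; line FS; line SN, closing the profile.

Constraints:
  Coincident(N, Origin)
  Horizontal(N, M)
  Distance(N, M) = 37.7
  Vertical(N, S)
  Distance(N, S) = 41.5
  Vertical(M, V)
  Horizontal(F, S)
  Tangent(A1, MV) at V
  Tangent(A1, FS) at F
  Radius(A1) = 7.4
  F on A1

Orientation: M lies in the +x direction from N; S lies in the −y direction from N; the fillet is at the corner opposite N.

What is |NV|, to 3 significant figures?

50.8

N is at the origin; N and M share the same y with |NM| = 37.7 and M on the +x side, so M = (37.7, 0.00). N and S share the same x with |NS| = 41.5 and S on the −y side, so S = (0.00, -41.5). The virtual corner opposite N is at (37.7, -41.5). A1 meets MV tangentially, so DV is at right angles to MV and since A1 is tangent to FS there, DF ⟂ FS, with radius 7.4, so the center D sits 7.4 in from both sides at D = (30.3, -34.1). That places the tangent points at V = (37.7, -34.1) on MV and F = (30.3, -41.5) on FS. Then |NV| = |V − N| = 50.8.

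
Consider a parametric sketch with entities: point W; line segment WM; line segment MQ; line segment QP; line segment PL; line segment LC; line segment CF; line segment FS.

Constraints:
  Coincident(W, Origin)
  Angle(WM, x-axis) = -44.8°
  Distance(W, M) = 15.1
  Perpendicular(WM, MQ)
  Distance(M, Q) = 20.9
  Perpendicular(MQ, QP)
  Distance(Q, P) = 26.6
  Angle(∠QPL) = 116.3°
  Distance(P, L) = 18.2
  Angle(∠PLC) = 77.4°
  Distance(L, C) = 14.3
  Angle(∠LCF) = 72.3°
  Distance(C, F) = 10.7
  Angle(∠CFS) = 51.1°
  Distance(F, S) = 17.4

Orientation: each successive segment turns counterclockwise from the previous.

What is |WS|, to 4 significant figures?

19.16

W is at the origin; WM runs at -44.8° with length 15.1, so M = (10.71, -10.64). The perpendicularity gives MQ at right angles to WM, so MQ runs at 45.20°; with |MQ| = 20.9, Q = (25.44, 4.190). MQ ⟂ QP, so QP runs at 135.2°; with |QP| = 26.6, P = (6.567, 22.93). ∠QPL = 116.3° gives PL at -161.1° from the x-axis; with |PL| = 18.2, L = (-10.65, 17.04). ∠PLC = 77.4° gives LC at -58.50° from the x-axis; with |LC| = 14.3, C = (-3.180, 4.845). ∠LCF = 72.3° gives CF at 49.20° from the x-axis; with |CF| = 10.7, F = (3.811, 12.95). ∠CFS = 51.1° gives FS at 178.1° from the x-axis; with |FS| = 17.4, S = (-13.58, 13.52). Then |WS| = |S − W| = 19.16.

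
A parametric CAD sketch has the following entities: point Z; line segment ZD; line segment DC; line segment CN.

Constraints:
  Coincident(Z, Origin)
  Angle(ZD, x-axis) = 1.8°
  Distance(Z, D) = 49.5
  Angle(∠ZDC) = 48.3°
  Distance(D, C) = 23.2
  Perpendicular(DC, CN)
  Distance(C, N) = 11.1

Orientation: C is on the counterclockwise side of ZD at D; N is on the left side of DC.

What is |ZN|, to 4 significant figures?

27.63

Z is at the origin; ZD runs at 1.8° with length 49.5, so D = 49.5·(cos 1.8°, sin 1.8°) = (49.48, 1.555). ∠ZDC = 48.3°, so DC runs at 1.8° + (180° − 48.3°) = 133.5° from the x-axis; with |DC| = 23.2, C = D + 23.2·(cos 133.5°, sin 133.5°) = (33.51, 18.38). DC ⟂ CN; with |CN| = 11.1 on the left of DC, N = C + 11.1·(-0.7254, -0.6884) = (25.45, 10.74). Then |ZN| = |N − Z| = 27.63.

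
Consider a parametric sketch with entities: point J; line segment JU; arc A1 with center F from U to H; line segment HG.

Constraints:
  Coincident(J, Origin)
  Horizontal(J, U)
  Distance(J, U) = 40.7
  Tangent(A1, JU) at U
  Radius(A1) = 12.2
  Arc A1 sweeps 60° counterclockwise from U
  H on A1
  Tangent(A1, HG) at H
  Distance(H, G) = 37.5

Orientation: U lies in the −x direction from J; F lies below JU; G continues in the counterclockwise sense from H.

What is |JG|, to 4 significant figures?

79.94

On A1, U sits at bearing 90° from F; a 60° counterclockwise sweep puts H at bearing 150°, so H = F + 12.2·(cos 150°, sin 150°) = (-51.27, -6.100). The tangent condition forces FH to be normal to HG, so HG runs along (−sin 150°, cos 150°); with |HG| = 37.5, G = (-70.02, -38.58). Then |JG| = |G − J| = 79.94.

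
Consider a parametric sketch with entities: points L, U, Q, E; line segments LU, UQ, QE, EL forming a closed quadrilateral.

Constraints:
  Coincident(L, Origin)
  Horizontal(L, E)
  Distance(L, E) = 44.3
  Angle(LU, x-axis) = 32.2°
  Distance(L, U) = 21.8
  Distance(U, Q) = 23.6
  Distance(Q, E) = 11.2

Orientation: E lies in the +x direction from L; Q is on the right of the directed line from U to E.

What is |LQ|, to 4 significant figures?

35.05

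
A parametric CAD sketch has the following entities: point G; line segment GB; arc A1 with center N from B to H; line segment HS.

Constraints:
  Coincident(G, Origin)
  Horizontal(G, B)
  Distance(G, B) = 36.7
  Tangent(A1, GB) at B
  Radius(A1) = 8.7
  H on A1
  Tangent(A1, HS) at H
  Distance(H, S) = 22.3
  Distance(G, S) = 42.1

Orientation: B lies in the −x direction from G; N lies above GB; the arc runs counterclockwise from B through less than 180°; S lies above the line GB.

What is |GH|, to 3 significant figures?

29.4

Checks: G.y = 0.00, B.y = 0.00 ✓; |NH| = 8.700 ✓; ∠(NH, HS) = 90.00° ✓; |HS| = 22.30 ✓; |GS| = 42.10 ✓.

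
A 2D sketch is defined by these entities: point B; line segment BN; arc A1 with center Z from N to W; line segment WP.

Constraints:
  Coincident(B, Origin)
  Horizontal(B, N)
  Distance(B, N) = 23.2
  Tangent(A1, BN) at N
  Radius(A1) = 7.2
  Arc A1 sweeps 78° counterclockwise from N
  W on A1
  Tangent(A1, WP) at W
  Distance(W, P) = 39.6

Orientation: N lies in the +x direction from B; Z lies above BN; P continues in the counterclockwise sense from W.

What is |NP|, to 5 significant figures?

46.990

B is at the origin; B and N share the same y with |BN| = 23.2 and N on the +x side, so N = (23.200, 0.0000). Tangency of A1 to BN means the radius ZN is perpendicular to BN, so Z = N + (0, 7.2) = (23.200, 7.2000). On A1, N sits at bearing -90° from Z; a 78° counterclockwise sweep puts W at bearing -12°, so W = Z + 7.2·(cos -12°, sin -12°) = (30.243, 5.7030). The tangent condition forces ZW to be normal to WP, so WP runs along (−sin -12°, cos -12°); with |WP| = 39.6, P = (38.476, 44.438). Then |NP| = |P − N| = 46.990.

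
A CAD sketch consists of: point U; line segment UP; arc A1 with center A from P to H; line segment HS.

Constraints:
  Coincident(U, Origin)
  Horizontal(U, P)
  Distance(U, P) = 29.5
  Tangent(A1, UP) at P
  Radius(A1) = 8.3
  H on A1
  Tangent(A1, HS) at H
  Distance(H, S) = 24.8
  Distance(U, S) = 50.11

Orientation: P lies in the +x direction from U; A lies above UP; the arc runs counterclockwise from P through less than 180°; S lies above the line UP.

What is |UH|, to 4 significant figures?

38.72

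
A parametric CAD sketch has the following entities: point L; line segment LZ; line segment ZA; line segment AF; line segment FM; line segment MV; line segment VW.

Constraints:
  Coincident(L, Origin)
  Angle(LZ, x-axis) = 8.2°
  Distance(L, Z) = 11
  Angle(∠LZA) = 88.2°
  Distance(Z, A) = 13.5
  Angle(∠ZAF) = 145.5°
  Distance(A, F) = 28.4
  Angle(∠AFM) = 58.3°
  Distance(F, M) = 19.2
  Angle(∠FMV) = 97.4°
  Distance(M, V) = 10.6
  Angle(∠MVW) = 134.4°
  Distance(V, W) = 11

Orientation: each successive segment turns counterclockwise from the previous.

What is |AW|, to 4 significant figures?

5.140

∠FMV = 97.4° gives MV at -21.20° from the x-axis; with |MV| = 10.6, V = (-6.060, 12.64). ∠MVW = 134.4° gives VW at 24.40° from the x-axis; with |VW| = 11.0, W = (3.958, 17.19). Then |AW| = |W − A| = 5.140.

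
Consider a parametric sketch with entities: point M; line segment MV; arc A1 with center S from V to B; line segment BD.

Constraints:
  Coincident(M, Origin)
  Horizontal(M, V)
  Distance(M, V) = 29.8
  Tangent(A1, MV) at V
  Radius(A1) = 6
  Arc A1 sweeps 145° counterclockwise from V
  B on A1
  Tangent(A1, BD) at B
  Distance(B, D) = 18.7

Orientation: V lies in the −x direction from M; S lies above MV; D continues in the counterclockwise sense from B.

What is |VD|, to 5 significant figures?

24.686

M is at the origin; M and V share the same y with |MV| = 29.8 and V on the −x side, so V = (-29.800, 0.0000). A1 meets MV tangentially, so SV is at right angles to MV, so S = V + (0, 6) = (-29.800, 6.0000). On A1, V sits at bearing -90° from S; a 145° counterclockwise sweep puts B at bearing 55°, so B = S + 6.0·(cos 55°, sin 55°) = (-26.359, 10.915). A1 meets BD tangentially, so SB is at right angles to BD, so BD runs along (−sin 55°, cos 55°); with |BD| = 18.7, D = (-41.677, 21.641). Then |VD| = |D − V| = 24.686.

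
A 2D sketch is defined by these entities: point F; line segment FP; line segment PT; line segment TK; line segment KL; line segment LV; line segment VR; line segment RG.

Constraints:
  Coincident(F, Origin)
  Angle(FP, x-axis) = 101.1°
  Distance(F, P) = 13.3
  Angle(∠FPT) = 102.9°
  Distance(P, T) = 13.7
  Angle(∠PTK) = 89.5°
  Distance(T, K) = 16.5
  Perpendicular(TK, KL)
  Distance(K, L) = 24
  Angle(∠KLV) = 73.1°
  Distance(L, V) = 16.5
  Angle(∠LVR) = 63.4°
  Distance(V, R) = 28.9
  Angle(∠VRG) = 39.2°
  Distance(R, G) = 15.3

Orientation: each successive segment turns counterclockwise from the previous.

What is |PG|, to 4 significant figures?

19.34

F is at the origin; FP runs at 101.1° with length 13.3, so P = (-2.561, 13.05). ∠FPT = 102.9° gives PT at 178.2° from the x-axis; with |PT| = 13.7, T = (-16.25, 13.48). ∠PTK = 89.5° gives TK at -91.30° from the x-axis; with |TK| = 16.5, K = (-16.63, -3.014). TK is perpendicular to KL, so KL runs at -1.300°; with |KL| = 24.0, L = (7.366, -3.559). ∠KLV = 73.1° gives LV at 105.6° from the x-axis; with |LV| = 16.5, V = (2.929, 12.33). ∠LVR = 63.4° gives VR at -137.8° from the x-axis; with |VR| = 28.9, R = (-18.48, -7.079). ∠VRG = 39.2° gives RG at 3.000° from the x-axis; with |RG| = 15.3, G = (-3.202, -6.279). Then |PG| = |G − P| = 19.34.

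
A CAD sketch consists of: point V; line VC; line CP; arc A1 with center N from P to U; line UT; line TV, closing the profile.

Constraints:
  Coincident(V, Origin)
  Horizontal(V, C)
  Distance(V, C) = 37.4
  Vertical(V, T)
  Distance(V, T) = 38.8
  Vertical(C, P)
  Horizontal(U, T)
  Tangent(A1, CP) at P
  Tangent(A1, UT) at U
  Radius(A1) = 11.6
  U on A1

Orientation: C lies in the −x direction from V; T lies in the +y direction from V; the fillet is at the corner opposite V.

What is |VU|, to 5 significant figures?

46.595

The virtual corner opposite V is at (-37.400, 38.800). The tangent condition forces NP to be normal to CP and the tangent condition forces NU to be normal to UT, with radius 11.6, so the center N sits 11.6 in from both sides at N = (-25.800, 27.200). That places the tangent points at P = (-37.400, 27.200) on CP and U = (-25.800, 38.800) on UT. Then |VU| = |U − V| = 46.595.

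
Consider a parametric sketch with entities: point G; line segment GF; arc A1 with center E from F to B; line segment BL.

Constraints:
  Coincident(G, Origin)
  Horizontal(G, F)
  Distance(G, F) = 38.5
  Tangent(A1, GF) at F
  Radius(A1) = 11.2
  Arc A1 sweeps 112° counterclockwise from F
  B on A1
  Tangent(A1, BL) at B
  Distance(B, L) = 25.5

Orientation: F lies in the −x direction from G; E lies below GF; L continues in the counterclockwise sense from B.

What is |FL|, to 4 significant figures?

39.05

G is at the origin; G and F share the same y with |GF| = 38.5 and F on the −x side, so F = (-38.50, 0.000). A1 meets GF tangentially, so EF is at right angles to GF, so E = F + (0, -11.2) = (-38.50, -11.20). On A1, F sits at bearing 90° from E; a 112° counterclockwise sweep puts B at bearing 202°, so B = E + 11.2·(cos 202°, sin 202°) = (-48.88, -15.40). Since A1 is tangent to BL there, EB ⟂ BL, so BL runs along (−sin 202°, cos 202°); with |BL| = 25.5, L = (-39.33, -39.04). Then |FL| = |L − F| = 39.05.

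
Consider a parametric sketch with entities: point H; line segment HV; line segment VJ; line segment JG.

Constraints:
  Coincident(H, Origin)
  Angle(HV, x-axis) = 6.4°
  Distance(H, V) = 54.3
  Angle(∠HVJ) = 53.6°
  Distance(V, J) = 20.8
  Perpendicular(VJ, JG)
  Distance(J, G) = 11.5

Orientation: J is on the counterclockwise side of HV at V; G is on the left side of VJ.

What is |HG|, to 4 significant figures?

34.17

H is at the origin; HV runs at 6.4° with length 54.3, so V = 54.3·(cos 6.4°, sin 6.4°) = (53.96, 6.053). ∠HVJ = 53.6°, so VJ runs at 6.4° + (180° − 53.6°) = 132.8° from the x-axis; with |VJ| = 20.8, J = V + 20.8·(cos 132.8°, sin 132.8°) = (39.83, 21.31). VJ ⟂ JG; with |JG| = 11.5 on the left of VJ, G = J + 11.5·(-0.7337, -0.6794) = (31.39, 13.50). Then |HG| = |G − H| = 34.17.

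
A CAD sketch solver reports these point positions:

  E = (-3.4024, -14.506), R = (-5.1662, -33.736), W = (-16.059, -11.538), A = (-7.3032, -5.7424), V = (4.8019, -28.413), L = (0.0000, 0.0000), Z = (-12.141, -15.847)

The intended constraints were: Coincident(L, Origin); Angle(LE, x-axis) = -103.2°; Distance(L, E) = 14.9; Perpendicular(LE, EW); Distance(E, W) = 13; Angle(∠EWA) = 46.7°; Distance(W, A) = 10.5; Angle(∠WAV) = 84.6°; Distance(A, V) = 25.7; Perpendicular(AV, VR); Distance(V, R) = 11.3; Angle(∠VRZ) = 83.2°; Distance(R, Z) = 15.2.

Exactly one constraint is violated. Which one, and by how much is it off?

Distance(R, Z) = 15.2 — off by 4.00.

L = (0.00, 0.00) ✓; LE at -103.2° ✓; |LE| = 14.90 ✓; ∠(LE, EW) = 90.00° ✓; |EW| = 13.00 ✓; ∠EWA = 46.70° ✓; |WA| = 10.50 ✓; ∠WAV = 84.60° ✓; |AV| = 25.70 ✓; ∠(AV, VR) = 90.00° ✓; |VR| = 11.30 ✓; ∠VRZ = 83.20° ✓; |RZ| = 19.20 ✗.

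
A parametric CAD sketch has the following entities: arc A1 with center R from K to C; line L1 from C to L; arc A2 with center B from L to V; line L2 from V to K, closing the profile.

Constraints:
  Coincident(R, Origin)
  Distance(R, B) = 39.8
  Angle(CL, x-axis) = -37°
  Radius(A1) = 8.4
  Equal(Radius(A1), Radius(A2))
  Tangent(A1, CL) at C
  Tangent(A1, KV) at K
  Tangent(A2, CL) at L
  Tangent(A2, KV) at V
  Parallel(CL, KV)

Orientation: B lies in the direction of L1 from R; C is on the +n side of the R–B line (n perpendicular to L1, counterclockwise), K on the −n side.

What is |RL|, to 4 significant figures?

40.68

The slot axis is L1's direction at -37.0°, so u = (cos -37.0°, sin -37.0°) = (0.7986, -0.6018) and n = (−sin -37.0°, cos -37.0°) = (0.6018, 0.7986). R is at the origin and B lies 39.8 along u from R, so B = 39.8·u = (31.79, -23.95). Tangency of A1 to both parallel lines with radius 8.4 puts C and K at R ± 8.4·n: C = (5.055, 6.709), K = (-5.055, -6.709). Equal radii place L and V the same way about B: L = B + 8.4·n = (36.84, -17.24), V = B − 8.4·n = (26.73, -30.66). Then |RL| = |L − R| = 40.68.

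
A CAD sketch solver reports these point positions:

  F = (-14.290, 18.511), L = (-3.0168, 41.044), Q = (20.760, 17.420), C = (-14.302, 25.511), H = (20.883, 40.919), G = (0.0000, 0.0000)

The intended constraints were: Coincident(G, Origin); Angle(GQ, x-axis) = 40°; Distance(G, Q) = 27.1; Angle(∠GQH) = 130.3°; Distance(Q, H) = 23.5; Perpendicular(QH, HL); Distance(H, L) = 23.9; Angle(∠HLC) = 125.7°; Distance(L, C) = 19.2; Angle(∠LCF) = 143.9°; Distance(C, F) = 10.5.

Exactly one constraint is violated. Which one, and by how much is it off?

Distance(C, F) = 10.5 — off by 3.50.

G = (0.00, 0.00) ✓; GQ at 40.00° ✓; |GQ| = 27.10 ✓; ∠GQH = 130.3° ✓; |QH| = 23.50 ✓; ∠(QH, HL) = 90.00° ✓; |HL| = 23.90 ✓; ∠HLC = 125.7° ✓; |LC| = 19.20 ✓; ∠LCF = 143.9° ✓; |CF| = 7.000 ✗.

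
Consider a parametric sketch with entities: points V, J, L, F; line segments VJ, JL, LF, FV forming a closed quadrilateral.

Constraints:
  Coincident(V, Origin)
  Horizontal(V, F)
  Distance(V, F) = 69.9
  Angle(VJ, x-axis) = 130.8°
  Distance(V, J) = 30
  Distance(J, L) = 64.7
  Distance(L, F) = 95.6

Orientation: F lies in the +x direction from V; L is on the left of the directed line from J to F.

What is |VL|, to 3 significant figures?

79.1

Checks: |JL| = 64.70 ✓; |LF| = 95.60 ✓.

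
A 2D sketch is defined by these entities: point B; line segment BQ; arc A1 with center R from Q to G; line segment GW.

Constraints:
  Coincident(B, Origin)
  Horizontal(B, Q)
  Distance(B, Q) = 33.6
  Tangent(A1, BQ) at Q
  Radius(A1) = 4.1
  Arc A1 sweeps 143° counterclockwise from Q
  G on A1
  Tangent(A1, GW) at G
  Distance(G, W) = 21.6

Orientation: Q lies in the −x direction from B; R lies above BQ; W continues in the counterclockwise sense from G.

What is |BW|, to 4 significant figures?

52.50

B is at the origin; B and Q share the same y with |BQ| = 33.6 and Q on the −x side, so Q = (-33.60, 0.000). A1 meets BQ tangentially, so RQ is at right angles to BQ, so R = Q + (0, 4.1) = (-33.60, 4.100). On A1, Q sits at bearing -90° from R; a 143° counterclockwise sweep puts G at bearing 53°, so G = R + 4.1·(cos 53°, sin 53°) = (-31.13, 7.374). A1 meets GW tangentially, so RG is at right angles to GW, so GW runs along (−sin 53°, cos 53°); with |GW| = 21.6, W = (-48.38, 20.37). Then |BW| = |W − B| = 52.50.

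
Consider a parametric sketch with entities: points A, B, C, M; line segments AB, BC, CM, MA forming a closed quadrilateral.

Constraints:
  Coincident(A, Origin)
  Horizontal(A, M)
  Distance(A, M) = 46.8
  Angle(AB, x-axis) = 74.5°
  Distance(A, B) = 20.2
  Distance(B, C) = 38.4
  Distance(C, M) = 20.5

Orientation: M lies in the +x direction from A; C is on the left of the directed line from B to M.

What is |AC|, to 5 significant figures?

48.257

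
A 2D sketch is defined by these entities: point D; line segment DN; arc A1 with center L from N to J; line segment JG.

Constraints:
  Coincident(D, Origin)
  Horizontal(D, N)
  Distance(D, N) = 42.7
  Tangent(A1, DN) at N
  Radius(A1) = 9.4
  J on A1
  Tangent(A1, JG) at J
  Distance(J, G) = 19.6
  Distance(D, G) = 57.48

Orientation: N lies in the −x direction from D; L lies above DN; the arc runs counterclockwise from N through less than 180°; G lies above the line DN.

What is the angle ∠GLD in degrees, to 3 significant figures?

119°

Checks: |LJ| = 9.400 ✓; ∠(LJ, JG) = 90.00° ✓; |JG| = 19.60 ✓; |DG| = 57.48 ✓.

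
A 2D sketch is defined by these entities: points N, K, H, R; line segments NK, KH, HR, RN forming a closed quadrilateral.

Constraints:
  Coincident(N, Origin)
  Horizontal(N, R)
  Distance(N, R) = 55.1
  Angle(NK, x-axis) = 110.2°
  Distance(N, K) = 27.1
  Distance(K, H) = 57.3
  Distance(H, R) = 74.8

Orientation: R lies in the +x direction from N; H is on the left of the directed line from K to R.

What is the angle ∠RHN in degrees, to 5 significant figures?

43.274°

Checks: N.y = 0.00, R.y = 0.00 ✓; |KH| = 57.30 ✓; |HR| = 74.80 ✓.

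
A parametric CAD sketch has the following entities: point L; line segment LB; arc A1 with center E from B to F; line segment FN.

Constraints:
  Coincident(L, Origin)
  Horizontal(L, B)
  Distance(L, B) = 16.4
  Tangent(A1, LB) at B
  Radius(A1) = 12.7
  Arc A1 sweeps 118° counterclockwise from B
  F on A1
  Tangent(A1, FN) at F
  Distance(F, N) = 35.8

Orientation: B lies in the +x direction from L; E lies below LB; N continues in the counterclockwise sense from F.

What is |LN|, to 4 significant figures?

54.87

On A1, B sits at bearing 90° from E; a 118° counterclockwise sweep puts F at bearing 208°, so F = E + 12.7·(cos 208°, sin 208°) = (5.187, -18.66). Tangency of A1 to FN means the radius EF is perpendicular to FN, so FN runs along (−sin 208°, cos 208°); with |FN| = 35.8, N = (21.99, -50.27). Then |LN| = |N − L| = 54.87.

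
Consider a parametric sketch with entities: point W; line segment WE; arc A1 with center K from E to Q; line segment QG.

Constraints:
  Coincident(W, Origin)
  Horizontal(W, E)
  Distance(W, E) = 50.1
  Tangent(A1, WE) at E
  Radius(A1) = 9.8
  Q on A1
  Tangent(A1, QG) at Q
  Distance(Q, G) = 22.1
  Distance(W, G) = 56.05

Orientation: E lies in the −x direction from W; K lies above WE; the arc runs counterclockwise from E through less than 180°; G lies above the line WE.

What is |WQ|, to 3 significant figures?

42.2

Checks: |KQ| = 9.800 ✓; ∠(KQ, QG) = 90.00° ✓; |QG| = 22.10 ✓; |WG| = 56.05 ✓.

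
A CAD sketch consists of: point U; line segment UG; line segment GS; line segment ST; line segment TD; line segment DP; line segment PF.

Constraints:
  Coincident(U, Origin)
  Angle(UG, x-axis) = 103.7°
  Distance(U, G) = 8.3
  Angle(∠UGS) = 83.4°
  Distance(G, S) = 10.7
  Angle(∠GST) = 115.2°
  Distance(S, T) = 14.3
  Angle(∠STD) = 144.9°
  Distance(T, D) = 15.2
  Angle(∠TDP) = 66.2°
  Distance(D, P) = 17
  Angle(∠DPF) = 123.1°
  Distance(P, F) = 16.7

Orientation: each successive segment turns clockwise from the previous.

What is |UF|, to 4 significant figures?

6.507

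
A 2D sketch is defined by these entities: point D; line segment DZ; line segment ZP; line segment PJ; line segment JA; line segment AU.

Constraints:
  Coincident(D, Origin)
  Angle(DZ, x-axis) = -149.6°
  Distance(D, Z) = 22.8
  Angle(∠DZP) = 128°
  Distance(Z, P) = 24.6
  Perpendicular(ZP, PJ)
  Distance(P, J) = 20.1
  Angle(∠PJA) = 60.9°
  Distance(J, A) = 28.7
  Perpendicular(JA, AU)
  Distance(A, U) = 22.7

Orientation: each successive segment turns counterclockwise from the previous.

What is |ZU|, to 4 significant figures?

17.29

D is at the origin; DZ runs at -149.6° with length 22.8, so Z = (-19.67, -11.54). ∠DZP = 128.0° gives ZP at -97.60° from the x-axis; with |ZP| = 24.6, P = (-22.92, -35.92). The perpendicularity gives PJ at right angles to ZP, so PJ runs at -7.600°; with |PJ| = 20.1, J = (-2.995, -38.58). ∠PJA = 60.9° gives JA at 111.5° from the x-axis; with |JA| = 28.7, A = (-13.51, -11.88). The perpendicularity gives AU at right angles to JA, so AU runs at -158.5°; with |AU| = 22.7, U = (-34.63, -20.20). Then |ZU| = |U − Z| = 17.29.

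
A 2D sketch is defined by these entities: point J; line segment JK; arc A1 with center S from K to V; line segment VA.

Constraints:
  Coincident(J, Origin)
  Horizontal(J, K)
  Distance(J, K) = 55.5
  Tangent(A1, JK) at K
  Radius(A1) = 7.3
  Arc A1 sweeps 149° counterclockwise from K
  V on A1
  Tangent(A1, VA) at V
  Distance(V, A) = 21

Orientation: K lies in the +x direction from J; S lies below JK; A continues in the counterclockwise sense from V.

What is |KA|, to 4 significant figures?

28.23

J is at the origin; J and K share the same y with |JK| = 55.5 and K on the +x side, so K = (55.50, 0.000). A1 meets JK tangentially, so SK is at right angles to JK, so S = K + (0, -7.3) = (55.50, -7.300). On A1, K sits at bearing 90° from S; a 149° counterclockwise sweep puts V at bearing 239°, so V = S + 7.3·(cos 239°, sin 239°) = (51.74, -13.56). Since A1 is tangent to VA there, SV ⟂ VA, so VA runs along (−sin 239°, cos 239°); with |VA| = 21.0, A = (69.74, -24.37). Then |KA| = |A − K| = 28.23.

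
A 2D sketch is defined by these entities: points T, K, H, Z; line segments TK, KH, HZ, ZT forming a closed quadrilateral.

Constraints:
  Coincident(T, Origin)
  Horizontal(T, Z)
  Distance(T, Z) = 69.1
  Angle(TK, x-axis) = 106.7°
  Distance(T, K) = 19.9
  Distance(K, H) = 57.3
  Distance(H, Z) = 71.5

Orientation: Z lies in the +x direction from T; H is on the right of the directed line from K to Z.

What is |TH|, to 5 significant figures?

37.446

Checks: T.y = 0.00, Z.y = 0.00 ✓; |KH| = 57.30 ✓; |HZ| = 71.50 ✓.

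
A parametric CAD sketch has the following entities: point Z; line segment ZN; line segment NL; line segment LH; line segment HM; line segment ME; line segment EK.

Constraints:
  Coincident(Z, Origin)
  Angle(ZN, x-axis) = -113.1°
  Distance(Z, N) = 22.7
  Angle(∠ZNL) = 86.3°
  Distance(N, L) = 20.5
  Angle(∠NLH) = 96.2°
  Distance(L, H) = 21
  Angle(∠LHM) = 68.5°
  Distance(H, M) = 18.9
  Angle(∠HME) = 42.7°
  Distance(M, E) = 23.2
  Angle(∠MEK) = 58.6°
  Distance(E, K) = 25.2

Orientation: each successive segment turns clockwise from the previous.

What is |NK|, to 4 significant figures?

38.31

∠HME = 42.7° gives ME at -179.4° from the x-axis; with |ME| = 23.2, E = (-28.99, -4.894). ∠MEK = 58.6° gives EK at 59.20° from the x-axis; with |EK| = 25.2, K = (-16.09, 16.75). Then |NK| = |K − N| = 38.31.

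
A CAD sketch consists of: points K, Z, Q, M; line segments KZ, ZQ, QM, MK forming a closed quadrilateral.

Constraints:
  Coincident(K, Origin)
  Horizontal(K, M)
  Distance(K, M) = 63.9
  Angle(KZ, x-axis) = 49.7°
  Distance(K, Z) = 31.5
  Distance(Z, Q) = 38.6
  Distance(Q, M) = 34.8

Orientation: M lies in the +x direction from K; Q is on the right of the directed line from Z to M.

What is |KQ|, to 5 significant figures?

34.122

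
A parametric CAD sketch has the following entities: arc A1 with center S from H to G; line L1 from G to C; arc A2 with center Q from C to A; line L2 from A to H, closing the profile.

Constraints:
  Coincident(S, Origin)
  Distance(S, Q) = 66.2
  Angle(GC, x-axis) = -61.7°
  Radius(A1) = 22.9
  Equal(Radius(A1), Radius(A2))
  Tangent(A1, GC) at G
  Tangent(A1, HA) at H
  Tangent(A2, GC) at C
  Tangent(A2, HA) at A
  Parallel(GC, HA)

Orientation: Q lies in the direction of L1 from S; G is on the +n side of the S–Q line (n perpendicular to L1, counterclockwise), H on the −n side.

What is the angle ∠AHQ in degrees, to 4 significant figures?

19.08°

Tangency of A1 to both parallel lines with radius 22.9 puts G and H at S ± 22.9·n: G = (20.16, 10.86), H = (-20.16, -10.86). Equal radii place C and A the same way about Q: C = Q + 22.9·n = (51.55, -47.43), A = Q − 22.9·n = (11.22, -69.14). Then cos ∠AHQ = HA·HQ / (|HA||HQ|), giving 19.08°.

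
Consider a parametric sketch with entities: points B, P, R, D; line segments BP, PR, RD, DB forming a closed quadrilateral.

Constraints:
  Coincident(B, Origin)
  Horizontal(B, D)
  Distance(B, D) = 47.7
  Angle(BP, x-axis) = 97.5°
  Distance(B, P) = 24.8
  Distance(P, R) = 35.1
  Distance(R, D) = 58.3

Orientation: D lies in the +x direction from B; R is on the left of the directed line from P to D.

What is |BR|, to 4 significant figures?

54.81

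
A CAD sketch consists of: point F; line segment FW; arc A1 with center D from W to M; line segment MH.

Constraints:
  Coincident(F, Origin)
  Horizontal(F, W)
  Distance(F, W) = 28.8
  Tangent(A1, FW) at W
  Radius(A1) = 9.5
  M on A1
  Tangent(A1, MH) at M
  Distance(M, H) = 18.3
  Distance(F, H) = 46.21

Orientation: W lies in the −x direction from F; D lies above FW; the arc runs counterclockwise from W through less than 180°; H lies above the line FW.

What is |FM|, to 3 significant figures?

28.0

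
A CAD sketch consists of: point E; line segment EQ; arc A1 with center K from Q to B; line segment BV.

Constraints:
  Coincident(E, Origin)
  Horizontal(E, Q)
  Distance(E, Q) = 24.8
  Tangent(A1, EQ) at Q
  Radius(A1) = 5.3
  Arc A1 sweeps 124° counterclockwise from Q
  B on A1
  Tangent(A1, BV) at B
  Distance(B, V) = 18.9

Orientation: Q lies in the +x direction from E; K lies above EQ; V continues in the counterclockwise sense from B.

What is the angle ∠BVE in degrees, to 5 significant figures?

71.891°

E is at the origin; EQ is horizontal with |EQ| = 24.8 and Q on the +x side, so Q = (24.800, 0.0000). A1 meets EQ tangentially, so KQ is at right angles to EQ, so K = Q + (0, 5.3) = (24.800, 5.3000). On A1, Q sits at bearing -90° from K; a 124° counterclockwise sweep puts B at bearing 34°, so B = K + 5.3·(cos 34°, sin 34°) = (29.194, 8.2637). Tangency of A1 to BV means the radius KB is perpendicular to BV, so BV runs along (−sin 34°, cos 34°); with |BV| = 18.9, V = (18.625, 23.933). Then cos ∠BVE = VB·VE / (|VB||VE|), giving 71.891°.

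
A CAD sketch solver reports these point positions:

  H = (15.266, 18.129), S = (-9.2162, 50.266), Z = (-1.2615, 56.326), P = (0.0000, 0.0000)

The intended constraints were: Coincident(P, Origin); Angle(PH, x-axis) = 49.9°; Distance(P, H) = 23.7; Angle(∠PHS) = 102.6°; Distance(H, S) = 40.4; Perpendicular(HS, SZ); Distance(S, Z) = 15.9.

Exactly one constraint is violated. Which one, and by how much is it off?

Distance(S, Z) = 15.9 — off by 5.90.

P = (0.00, 0.00) ✓; PH at 49.90° ✓; |PH| = 23.70 ✓; ∠PHS = 102.6° ✓; |HS| = 40.40 ✓; ∠(HS, SZ) = 90.00° ✓; |SZ| = 10.00 ✗.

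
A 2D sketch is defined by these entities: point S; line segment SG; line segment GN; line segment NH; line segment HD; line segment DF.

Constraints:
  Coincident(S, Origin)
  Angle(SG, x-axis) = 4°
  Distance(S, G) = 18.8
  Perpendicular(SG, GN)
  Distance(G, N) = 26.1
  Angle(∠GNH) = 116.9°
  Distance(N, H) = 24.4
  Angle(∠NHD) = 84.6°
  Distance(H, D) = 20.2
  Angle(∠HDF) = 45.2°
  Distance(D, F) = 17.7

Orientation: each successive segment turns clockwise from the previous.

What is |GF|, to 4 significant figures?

28.44

S is at the origin; SG runs at 4.0° with length 18.8, so G = (18.75, 1.311). The perpendicularity gives GN at right angles to SG, so GN runs at -86.00°; with |GN| = 26.1, N = (20.57, -24.73). ∠GNH = 116.9° gives NH at -149.1° from the x-axis; with |NH| = 24.4, H = (-0.3619, -37.26). ∠NHD = 84.6° gives HD at 115.5° from the x-axis; with |HD| = 20.2, D = (-9.058, -19.02). ∠HDF = 45.2° gives DF at -19.30° from the x-axis; with |DF| = 17.7, F = (7.647, -24.87). Then |GF| = |F − G| = 28.44.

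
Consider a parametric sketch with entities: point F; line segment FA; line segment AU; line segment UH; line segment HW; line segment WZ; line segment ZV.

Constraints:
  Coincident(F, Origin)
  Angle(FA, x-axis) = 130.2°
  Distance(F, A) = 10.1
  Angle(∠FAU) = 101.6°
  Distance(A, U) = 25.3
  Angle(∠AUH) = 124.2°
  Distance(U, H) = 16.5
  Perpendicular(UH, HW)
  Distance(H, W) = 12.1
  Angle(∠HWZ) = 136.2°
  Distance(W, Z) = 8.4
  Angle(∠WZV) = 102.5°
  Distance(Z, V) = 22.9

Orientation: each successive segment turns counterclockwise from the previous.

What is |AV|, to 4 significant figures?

15.60

F is at the origin; FA runs at 130.2° with length 10.1, so A = (-6.519, 7.714). ∠FAU = 101.6° gives AU at -151.4° from the x-axis; with |AU| = 25.3, U = (-28.73, -4.397). ∠AUH = 124.2° gives UH at -95.60° from the x-axis; with |UH| = 16.5, H = (-30.34, -20.82). UH ⟂ HW, so HW runs at -5.600°; with |HW| = 12.1, W = (-18.30, -22.00). ∠HWZ = 136.2° gives WZ at 38.20° from the x-axis; with |WZ| = 8.4, Z = (-11.70, -16.80). ∠WZV = 102.5° gives ZV at 115.7° from the x-axis; with |ZV| = 22.9, V = (-21.63, 3.831). Then |AV| = |V − A| = 15.60.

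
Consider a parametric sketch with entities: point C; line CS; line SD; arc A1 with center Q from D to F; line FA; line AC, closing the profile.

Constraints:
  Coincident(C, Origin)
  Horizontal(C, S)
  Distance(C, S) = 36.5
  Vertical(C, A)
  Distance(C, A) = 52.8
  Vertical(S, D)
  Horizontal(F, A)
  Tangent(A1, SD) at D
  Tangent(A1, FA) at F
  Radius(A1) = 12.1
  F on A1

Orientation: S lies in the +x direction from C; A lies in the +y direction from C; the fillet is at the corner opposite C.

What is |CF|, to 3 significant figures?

58.2

C is at the origin; CS is horizontal with |CS| = 36.5 and S on the +x side, so S = (36.5, 0.00). CA is vertical with |CA| = 52.8 and A on the +y side, so A = (0.00, 52.8). The virtual corner opposite C is at (36.5, 52.8). Since A1 is tangent to SD there, QD ⟂ SD and tangency of A1 to FA means the radius QF is perpendicular to FA, with radius 12.1, so the center Q sits 12.1 in from both sides at Q = (24.4, 40.7). That places the tangent points at D = (36.5, 40.7) on SD and F = (24.4, 52.8) on FA. Then |CF| = |F − C| = 58.2.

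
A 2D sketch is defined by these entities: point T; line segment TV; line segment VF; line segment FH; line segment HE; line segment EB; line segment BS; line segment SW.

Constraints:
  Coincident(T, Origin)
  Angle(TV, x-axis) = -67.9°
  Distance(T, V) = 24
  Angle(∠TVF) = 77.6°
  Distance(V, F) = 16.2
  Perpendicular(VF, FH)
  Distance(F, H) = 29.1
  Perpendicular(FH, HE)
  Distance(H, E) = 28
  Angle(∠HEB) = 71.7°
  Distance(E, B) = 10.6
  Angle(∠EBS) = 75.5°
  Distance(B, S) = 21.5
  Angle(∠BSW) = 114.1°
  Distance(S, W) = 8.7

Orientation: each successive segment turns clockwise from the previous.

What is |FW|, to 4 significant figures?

40.07

∠EBS = 75.5° gives BS at 156.9° from the x-axis; with |BS| = 21.5, S = (-5.604, 6.390). ∠BSW = 114.1° gives SW at 91.00° from the x-axis; with |SW| = 8.7, W = (-5.755, 15.09). Then |FW| = |W − F| = 40.07.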